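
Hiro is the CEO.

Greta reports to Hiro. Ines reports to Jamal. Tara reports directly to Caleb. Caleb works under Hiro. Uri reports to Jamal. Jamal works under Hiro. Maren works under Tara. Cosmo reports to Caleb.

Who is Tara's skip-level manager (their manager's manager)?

Hiro

Tara reports to Caleb, and Caleb reports to Hiro. So Tara's skip-level manager is Hiro.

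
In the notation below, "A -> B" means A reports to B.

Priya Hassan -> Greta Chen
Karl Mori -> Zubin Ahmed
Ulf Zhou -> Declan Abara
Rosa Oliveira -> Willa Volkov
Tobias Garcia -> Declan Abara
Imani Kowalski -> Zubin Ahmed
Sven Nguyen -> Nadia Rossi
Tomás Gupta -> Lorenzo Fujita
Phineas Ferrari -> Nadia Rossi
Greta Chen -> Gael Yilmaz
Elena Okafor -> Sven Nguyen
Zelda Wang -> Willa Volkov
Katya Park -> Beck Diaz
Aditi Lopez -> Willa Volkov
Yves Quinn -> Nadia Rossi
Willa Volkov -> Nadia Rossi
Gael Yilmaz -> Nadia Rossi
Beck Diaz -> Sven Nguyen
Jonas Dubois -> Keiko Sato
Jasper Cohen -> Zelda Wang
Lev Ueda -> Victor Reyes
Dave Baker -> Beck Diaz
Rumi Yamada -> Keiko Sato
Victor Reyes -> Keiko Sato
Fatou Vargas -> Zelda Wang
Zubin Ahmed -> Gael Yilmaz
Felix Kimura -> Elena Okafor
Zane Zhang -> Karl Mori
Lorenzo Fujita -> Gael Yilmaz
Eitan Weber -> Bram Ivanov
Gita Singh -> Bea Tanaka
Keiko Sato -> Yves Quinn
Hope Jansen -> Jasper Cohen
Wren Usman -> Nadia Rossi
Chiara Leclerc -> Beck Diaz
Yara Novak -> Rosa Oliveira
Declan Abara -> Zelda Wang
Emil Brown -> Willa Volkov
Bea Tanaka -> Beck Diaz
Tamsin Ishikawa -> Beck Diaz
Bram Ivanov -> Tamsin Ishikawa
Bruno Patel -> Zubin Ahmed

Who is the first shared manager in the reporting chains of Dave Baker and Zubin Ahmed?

Dave Baker's chain of managers is Beck Diaz, Sven Nguyen, Nadia Rossi. Zubin Ahmed's chain of managers is Gael Yilmaz, Nadia Rossi. The first manager that appears in both chains is Nadia Rossi.

Nadia Rossi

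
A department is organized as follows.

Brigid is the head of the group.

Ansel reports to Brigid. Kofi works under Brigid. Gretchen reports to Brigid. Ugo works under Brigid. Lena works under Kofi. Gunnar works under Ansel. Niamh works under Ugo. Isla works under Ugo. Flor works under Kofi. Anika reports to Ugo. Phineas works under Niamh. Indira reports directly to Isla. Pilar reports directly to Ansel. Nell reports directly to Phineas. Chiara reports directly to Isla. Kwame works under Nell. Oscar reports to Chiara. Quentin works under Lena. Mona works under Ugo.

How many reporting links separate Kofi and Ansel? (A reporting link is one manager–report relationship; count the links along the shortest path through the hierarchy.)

Kofi is 1 level below Brigid, and Ansel is 1 level below Brigid (their lowest common manager). The shortest path runs up from Kofi to Brigid and back down to Ansel: 1 + 1 = 2 links.

2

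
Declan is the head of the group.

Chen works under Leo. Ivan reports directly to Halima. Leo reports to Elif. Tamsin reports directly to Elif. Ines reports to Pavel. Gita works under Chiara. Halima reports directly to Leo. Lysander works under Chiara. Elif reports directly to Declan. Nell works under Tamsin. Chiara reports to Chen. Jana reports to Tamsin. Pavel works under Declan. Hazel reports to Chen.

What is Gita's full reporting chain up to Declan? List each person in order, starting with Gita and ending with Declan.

Gita reports to Chiara. Chiara reports to Chen. Chen reports to Leo. Leo reports to Elif. Elif reports to Declan. Declan is at the top.

Gita -> Chiara -> Chen -> Leo -> Elif -> Declan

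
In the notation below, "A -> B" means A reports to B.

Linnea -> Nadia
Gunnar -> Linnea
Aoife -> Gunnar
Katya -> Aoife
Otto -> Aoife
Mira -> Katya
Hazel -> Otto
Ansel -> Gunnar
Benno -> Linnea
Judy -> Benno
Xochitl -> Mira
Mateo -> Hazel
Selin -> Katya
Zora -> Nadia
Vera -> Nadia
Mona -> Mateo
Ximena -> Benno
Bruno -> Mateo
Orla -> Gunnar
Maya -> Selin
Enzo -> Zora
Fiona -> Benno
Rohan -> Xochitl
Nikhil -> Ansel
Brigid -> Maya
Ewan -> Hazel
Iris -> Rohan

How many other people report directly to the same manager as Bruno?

Bruno reports to Mateo. Mateo's other direct reports are Mona — 1 peer.

1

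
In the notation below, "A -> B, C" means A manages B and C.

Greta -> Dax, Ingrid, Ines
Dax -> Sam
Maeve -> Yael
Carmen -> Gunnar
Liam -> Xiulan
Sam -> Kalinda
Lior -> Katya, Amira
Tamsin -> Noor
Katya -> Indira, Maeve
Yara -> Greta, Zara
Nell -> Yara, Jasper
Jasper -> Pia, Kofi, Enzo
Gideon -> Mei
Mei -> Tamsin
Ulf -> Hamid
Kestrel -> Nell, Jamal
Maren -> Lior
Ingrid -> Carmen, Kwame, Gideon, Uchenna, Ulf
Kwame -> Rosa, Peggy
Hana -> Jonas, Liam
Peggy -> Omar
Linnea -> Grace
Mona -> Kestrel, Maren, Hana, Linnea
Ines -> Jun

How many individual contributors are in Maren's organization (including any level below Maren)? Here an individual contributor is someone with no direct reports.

3

The people in Maren's organization with no one reporting to them are Amira, Yael, Indira. That is 3.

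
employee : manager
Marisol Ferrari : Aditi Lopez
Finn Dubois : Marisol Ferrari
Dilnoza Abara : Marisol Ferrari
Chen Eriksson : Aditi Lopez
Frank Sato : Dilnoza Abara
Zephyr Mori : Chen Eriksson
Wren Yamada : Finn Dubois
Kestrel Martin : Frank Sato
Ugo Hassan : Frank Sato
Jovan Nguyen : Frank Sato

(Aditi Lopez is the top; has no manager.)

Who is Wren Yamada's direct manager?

Wren Yamada reports directly to Finn Dubois.

Finn Dubois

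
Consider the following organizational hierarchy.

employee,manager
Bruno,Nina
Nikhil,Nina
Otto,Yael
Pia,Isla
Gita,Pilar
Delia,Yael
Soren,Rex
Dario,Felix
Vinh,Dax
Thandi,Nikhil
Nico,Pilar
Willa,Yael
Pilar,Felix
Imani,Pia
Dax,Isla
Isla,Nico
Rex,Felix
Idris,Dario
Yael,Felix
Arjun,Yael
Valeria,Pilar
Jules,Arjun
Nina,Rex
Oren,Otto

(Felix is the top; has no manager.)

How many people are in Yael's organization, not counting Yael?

6

Yael directly manages Delia, Otto, Willa, Arjun. Delia has no reports. Under Otto: Oren (1). Willa has no reports. Under Arjun: Jules (1). So Yael's organization is 4 direct reports plus everyone under them: 1 + 2 + 1 + 2 = 6.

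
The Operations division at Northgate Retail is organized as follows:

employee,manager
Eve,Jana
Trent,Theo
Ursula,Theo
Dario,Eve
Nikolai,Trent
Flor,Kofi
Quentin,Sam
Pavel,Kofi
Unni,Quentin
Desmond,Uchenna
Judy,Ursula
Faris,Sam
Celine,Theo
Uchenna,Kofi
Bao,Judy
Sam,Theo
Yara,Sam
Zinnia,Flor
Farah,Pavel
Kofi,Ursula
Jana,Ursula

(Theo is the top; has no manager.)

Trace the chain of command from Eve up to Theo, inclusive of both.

Eve -> Jana -> Ursula -> Theo

Eve reports to Jana. Jana reports to Ursula. Ursula reports to Theo. Theo is at the top.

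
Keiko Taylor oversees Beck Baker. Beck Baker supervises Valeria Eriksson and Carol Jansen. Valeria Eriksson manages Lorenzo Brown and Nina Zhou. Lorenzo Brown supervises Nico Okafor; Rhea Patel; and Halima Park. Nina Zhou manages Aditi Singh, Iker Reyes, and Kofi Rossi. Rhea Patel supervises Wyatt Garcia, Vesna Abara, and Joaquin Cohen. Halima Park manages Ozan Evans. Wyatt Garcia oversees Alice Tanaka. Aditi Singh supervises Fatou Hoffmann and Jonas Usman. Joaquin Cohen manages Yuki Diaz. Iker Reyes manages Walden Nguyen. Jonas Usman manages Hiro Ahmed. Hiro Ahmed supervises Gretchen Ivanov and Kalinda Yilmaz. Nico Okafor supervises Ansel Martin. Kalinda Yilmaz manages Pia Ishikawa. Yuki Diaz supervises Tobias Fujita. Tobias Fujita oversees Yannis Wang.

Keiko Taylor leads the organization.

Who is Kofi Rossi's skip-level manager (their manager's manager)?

Kofi Rossi reports to Nina Zhou, and Nina Zhou reports to Valeria Eriksson. So Kofi Rossi's skip-level manager is Valeria Eriksson.

Valeria Eriksson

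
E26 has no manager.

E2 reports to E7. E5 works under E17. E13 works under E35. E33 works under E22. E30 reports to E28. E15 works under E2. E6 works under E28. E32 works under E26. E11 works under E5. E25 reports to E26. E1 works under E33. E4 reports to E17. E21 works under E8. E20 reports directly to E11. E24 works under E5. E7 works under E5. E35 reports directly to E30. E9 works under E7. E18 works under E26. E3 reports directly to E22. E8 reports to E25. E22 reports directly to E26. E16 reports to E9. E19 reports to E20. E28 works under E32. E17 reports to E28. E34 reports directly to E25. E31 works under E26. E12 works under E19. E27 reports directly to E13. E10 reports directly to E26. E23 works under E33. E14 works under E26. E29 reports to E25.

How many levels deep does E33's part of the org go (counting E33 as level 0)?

1

The longest chain under E33 runs E33 → E1, which is 1 level below E33.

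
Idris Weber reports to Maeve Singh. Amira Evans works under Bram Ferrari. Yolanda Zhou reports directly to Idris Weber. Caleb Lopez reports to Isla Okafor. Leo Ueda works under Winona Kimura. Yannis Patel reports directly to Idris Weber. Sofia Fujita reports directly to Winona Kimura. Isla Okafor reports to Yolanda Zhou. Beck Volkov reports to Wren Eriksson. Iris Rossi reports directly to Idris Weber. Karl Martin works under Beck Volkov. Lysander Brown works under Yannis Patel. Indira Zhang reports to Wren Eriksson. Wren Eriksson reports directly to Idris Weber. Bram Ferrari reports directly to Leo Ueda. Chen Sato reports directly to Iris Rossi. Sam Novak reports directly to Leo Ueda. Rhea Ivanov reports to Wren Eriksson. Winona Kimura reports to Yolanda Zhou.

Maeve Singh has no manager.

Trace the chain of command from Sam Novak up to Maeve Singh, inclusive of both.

Sam Novak reports to Leo Ueda. Leo Ueda reports to Winona Kimura. Winona Kimura reports to Yolanda Zhou. Yolanda Zhou reports to Idris Weber. Idris Weber reports to Maeve Singh. Maeve Singh is at the top.

Sam Novak -> Leo Ueda -> Winona Kimura -> Yolanda Zhou -> Idris Weber -> Maeve Singh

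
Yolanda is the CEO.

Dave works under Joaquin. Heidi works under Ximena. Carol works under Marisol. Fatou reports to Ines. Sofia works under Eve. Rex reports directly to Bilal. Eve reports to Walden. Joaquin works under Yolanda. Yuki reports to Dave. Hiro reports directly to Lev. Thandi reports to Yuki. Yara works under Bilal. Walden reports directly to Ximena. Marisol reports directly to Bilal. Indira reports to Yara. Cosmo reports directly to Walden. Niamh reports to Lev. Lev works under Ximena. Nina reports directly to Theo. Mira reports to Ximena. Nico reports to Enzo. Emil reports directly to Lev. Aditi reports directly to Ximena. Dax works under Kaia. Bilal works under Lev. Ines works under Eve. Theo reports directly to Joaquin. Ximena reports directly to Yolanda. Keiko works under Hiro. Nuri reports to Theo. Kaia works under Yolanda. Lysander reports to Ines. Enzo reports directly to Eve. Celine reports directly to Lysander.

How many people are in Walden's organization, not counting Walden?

Walden directly manages Eve, Cosmo. Under Eve: Enzo, Nico, Ines, Lysander, Celine, Fatou, Sofia (7). Cosmo has no reports. So Walden's organization is 2 direct reports plus everyone under them: 8 + 1 = 9.

9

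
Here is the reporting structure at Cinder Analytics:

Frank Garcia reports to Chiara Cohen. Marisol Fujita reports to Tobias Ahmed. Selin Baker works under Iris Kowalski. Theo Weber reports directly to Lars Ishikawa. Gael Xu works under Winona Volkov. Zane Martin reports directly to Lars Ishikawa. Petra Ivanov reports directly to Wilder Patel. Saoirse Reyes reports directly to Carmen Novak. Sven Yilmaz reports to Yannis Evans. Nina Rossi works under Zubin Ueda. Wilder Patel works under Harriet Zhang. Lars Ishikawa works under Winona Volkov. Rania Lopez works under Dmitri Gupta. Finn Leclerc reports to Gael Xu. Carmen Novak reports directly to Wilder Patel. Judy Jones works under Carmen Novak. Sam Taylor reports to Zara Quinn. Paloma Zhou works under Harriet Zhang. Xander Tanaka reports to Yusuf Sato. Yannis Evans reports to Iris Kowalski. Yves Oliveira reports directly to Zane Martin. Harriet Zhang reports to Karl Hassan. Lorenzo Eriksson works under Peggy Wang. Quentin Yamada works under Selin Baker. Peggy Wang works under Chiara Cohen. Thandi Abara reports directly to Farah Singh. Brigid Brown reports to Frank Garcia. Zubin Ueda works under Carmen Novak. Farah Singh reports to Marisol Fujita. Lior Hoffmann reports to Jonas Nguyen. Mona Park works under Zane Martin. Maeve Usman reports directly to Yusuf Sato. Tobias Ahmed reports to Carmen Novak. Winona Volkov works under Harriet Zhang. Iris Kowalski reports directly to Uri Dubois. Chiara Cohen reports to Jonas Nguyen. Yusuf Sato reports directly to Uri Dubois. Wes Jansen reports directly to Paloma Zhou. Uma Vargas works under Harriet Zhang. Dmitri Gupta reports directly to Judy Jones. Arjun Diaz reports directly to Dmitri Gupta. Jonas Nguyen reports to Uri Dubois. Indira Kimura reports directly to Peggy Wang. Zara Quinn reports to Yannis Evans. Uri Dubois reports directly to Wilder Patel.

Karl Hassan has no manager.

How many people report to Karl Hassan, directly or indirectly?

45

Karl Hassan directly manages Harriet Zhang. Under Harriet Zhang: Paloma Zhou, Wes Jansen, Uma Vargas, Winona Volkov, Gael Xu, Finn Leclerc, Lars Ishikawa, Theo Weber, Zane Martin, Yves Oliveira, Mona Park, Wilder Patel, Petra Ivanov, Carmen Novak, Saoirse Reyes, Zubin Ueda, Nina Rossi, Tobias Ahmed, Marisol Fujita, Farah Singh, Thandi Abara, Judy Jones, Dmitri Gupta, Rania Lopez, Arjun Diaz, Uri Dubois, Yusuf Sato, Maeve Usman, Xander Tanaka, Iris Kowalski, Selin Baker, Quentin Yamada, Yannis Evans, Zara Quinn, Sam Taylor, Sven Yilmaz, Jonas Nguyen, Lior Hoffmann, Chiara Cohen, Peggy Wang, Indira Kimura, Lorenzo Eriksson, Frank Garcia, Brigid Brown (44). That's 45 in total.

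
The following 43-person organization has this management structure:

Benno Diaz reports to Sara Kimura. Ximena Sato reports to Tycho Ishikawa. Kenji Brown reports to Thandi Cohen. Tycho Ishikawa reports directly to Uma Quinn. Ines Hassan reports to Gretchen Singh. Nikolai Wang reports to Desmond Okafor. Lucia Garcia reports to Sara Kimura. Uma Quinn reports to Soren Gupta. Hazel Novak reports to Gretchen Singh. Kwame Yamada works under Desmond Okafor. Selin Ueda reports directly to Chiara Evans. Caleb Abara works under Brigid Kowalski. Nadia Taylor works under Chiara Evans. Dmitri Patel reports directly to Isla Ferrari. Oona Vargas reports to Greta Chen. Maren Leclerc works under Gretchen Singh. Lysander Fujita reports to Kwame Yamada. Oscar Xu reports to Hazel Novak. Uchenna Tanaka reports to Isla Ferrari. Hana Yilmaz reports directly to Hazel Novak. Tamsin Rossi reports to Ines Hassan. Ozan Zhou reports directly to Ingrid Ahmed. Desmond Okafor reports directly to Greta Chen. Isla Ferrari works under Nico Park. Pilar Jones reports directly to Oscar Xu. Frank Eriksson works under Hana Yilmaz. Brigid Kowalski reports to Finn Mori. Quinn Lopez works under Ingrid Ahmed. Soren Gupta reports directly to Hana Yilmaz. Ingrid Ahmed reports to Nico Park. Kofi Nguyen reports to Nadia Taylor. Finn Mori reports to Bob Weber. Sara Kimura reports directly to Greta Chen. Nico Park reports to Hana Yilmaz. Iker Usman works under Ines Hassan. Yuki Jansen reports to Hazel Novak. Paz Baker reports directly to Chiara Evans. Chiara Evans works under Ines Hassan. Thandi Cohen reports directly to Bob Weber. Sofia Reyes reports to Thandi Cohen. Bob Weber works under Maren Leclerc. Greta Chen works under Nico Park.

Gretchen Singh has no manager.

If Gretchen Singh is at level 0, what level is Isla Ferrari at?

Chain from Isla Ferrari up to Gretchen Singh: Isla Ferrari → Nico Park → Hana Yilmaz → Hazel Novak → Gretchen Singh. That is 4 steps up, so Isla Ferrari is 4 levels below Gretchen Singh.

4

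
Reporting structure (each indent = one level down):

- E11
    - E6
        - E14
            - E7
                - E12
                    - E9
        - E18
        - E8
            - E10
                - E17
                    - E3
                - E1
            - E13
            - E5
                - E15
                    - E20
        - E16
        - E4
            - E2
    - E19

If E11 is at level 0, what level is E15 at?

4

Chain from E15 up to E11: E15 → E5 → E8 → E6 → E11. That is 4 steps up, so E15 is 4 levels below E11.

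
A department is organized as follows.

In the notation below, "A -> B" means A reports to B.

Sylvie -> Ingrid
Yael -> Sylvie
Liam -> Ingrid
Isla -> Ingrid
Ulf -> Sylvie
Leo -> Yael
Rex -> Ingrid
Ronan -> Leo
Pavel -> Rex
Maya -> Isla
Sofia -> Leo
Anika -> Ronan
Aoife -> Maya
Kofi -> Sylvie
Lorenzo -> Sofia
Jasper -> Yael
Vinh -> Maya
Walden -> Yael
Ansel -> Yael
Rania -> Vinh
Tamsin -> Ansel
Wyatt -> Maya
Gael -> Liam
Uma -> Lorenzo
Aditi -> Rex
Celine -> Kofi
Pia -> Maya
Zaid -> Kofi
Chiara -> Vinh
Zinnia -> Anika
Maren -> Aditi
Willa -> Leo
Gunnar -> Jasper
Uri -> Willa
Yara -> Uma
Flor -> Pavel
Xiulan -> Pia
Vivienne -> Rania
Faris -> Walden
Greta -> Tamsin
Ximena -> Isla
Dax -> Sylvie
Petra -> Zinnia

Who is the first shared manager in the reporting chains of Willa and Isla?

Willa's chain of managers is Leo, Yael, Sylvie, Ingrid. Isla's chain of managers is Ingrid. The first manager that appears in both chains is Ingrid.

Ingrid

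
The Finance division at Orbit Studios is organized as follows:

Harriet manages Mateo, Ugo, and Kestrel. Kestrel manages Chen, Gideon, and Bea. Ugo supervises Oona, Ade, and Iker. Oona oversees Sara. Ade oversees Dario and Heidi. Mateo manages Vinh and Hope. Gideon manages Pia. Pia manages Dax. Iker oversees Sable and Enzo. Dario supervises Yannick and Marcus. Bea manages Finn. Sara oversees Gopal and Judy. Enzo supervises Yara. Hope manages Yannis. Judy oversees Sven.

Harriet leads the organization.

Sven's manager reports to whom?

Sara

Sven reports to Judy, and Judy reports to Sara. So Sven's skip-level manager is Sara.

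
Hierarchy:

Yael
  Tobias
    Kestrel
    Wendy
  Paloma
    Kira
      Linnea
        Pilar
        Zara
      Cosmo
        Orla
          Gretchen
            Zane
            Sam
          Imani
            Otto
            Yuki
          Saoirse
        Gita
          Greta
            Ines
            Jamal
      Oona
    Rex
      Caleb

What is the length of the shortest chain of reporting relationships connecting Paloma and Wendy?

Paloma is 1 level below Yael, and Wendy is 2 levels below Yael (their lowest common manager). The shortest path runs up from Paloma to Yael and back down to Wendy: 1 + 2 = 3 links.

3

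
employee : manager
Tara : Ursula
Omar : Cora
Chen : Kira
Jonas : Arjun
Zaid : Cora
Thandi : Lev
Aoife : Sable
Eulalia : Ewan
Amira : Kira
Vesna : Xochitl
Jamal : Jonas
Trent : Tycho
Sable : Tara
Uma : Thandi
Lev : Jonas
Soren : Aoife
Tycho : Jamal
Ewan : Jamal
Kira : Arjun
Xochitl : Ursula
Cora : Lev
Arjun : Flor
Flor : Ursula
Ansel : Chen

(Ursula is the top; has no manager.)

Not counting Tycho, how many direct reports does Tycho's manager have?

Tycho reports to Jamal. Jamal's other direct reports are Ewan — 1 peer.

1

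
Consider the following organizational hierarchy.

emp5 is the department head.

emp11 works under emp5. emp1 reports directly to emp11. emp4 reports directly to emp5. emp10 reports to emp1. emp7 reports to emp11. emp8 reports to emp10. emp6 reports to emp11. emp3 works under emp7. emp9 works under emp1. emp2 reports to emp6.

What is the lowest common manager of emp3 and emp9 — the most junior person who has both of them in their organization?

emp3's chain of managers is emp7, emp11, emp5. emp9's chain of managers is emp1, emp11, emp5. The first manager that appears in both chains is emp11.

emp11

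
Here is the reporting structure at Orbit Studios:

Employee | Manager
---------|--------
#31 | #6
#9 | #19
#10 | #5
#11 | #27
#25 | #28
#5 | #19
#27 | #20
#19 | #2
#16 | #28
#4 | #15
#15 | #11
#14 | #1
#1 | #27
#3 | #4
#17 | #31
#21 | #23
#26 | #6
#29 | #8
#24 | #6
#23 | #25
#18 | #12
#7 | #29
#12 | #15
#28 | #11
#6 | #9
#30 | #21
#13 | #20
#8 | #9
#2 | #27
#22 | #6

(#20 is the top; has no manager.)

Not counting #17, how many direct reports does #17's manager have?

0

#17 reports to #31, and #31 has no other direct reports. #17 has 0 peers.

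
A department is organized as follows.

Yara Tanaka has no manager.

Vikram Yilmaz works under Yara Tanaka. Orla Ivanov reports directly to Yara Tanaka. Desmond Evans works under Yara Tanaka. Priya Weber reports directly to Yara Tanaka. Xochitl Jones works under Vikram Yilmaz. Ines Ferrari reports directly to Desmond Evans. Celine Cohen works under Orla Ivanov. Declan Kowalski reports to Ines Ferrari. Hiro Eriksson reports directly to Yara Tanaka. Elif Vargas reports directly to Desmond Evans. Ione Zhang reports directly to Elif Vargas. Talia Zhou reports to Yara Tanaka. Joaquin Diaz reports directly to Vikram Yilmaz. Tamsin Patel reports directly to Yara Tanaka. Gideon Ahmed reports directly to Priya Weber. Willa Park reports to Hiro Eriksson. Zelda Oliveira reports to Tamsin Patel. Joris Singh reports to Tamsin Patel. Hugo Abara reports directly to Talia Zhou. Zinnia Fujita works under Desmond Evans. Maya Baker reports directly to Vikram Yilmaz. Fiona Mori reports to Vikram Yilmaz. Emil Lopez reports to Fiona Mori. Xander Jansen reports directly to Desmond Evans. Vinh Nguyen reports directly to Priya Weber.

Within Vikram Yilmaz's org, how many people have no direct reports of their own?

The people in Vikram Yilmaz's organization with no one reporting to them are Emil Lopez, Maya Baker, Joaquin Diaz, Xochitl Jones. That is 4.

4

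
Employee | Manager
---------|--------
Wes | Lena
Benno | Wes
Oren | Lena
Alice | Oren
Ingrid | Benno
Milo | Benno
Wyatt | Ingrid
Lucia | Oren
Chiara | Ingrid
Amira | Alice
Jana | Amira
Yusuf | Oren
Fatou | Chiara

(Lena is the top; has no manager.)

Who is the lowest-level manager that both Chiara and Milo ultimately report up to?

Benno

Chiara's chain of managers is Ingrid, Benno, Wes, Lena. Milo's chain of managers is Benno, Wes, Lena. The first manager that appears in both chains is Benno.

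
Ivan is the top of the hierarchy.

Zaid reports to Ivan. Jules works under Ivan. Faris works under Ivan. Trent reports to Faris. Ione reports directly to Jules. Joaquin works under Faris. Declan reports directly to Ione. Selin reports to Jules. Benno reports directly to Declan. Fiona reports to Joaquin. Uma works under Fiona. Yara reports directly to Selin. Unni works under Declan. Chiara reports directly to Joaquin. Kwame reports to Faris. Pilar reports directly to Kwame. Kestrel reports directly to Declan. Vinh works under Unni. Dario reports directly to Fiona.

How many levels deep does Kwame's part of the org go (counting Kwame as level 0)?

1

The longest chain under Kwame runs Kwame → Pilar, which is 1 level below Kwame.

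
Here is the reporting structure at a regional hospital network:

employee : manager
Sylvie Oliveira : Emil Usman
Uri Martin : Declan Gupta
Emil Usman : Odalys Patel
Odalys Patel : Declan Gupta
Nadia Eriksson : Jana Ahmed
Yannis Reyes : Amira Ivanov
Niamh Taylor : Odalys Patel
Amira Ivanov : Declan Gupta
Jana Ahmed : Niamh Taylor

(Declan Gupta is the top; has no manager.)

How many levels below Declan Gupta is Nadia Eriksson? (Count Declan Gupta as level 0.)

4

Chain from Nadia Eriksson up to Declan Gupta: Nadia Eriksson → Jana Ahmed → Niamh Taylor → Odalys Patel → Declan Gupta. That is 4 steps up, so Nadia Eriksson is 4 levels below Declan Gupta.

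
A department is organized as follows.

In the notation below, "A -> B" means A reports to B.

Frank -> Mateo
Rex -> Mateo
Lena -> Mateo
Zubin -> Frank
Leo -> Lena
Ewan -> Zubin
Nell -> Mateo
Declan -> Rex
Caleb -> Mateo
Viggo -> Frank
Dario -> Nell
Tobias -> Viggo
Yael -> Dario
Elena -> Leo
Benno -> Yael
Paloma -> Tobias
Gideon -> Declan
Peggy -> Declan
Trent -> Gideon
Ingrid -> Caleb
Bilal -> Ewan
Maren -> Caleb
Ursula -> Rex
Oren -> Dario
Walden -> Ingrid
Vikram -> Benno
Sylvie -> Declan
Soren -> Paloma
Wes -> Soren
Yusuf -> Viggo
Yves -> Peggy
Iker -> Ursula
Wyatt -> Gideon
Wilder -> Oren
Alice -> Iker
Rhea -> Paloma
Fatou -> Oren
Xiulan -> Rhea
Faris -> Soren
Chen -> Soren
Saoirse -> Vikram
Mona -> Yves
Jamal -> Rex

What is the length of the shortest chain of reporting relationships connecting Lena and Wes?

7

Lena is 1 level below Mateo, and Wes is 6 levels below Mateo (their lowest common manager). The shortest path runs up from Lena to Mateo and back down to Wes: 1 + 6 = 7 links.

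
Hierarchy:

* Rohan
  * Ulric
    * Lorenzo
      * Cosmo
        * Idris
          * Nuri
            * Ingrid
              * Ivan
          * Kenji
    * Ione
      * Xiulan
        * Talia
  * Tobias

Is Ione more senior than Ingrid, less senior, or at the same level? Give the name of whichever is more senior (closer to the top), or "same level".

Ione is 2 levels below Rohan; Ingrid is 6. Ione is higher.

Ione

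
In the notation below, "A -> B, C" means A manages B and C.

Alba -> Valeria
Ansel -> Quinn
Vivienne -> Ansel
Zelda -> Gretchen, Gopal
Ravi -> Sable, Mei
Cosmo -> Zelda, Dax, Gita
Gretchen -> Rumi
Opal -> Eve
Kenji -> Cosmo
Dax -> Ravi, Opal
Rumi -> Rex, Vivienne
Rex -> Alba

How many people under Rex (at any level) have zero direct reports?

1

The only person in Rex's organization with no one reporting to them is Valeria. That is 1.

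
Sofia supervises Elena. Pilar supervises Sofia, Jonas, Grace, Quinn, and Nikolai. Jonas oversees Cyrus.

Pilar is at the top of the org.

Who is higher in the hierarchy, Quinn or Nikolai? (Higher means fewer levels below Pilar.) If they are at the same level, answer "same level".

same level

Both Quinn and Nikolai are 1 level below Pilar.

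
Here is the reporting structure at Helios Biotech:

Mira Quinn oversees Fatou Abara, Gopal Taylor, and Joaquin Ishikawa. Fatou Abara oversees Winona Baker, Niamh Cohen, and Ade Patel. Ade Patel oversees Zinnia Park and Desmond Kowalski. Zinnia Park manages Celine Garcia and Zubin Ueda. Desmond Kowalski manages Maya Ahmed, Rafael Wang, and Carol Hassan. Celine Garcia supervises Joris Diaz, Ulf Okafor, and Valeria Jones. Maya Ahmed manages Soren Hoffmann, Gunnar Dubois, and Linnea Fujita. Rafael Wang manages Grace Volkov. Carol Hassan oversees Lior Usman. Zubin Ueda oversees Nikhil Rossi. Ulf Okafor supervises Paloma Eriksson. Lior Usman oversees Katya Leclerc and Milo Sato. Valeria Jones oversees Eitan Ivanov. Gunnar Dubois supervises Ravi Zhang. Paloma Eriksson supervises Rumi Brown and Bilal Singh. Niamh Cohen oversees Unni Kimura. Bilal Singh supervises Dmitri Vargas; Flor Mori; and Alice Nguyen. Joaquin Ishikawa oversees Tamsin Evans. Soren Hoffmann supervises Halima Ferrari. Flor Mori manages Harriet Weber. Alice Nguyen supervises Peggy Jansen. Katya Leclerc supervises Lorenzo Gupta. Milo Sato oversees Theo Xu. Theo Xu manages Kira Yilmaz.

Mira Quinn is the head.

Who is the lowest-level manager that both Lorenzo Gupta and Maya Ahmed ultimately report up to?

Desmond Kowalski

Lorenzo Gupta's chain of managers is Katya Leclerc, Lior Usman, Carol Hassan, Desmond Kowalski, Ade Patel, Fatou Abara, Mira Quinn. Maya Ahmed's chain of managers is Desmond Kowalski, Ade Patel, Fatou Abara, Mira Quinn. The first manager that appears in both chains is Desmond Kowalski.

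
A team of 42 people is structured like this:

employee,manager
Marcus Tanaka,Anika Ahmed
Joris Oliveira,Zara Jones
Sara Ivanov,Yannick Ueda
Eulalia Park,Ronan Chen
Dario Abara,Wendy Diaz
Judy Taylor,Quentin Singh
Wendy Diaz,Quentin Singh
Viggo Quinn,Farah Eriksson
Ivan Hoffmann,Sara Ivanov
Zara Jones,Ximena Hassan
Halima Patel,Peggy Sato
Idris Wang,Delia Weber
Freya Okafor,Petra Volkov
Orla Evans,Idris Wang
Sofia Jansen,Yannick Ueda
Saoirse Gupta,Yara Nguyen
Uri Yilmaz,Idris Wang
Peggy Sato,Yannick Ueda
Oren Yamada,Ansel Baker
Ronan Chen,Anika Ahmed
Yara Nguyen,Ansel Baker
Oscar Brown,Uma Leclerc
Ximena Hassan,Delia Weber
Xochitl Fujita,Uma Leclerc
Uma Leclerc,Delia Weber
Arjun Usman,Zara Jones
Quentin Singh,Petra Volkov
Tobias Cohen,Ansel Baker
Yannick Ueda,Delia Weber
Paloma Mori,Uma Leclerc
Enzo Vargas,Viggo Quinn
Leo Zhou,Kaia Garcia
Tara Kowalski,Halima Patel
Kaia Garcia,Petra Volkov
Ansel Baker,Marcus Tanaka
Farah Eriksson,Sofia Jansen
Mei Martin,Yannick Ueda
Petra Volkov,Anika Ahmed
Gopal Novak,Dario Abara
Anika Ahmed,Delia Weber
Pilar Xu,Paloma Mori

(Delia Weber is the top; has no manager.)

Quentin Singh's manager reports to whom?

Anika Ahmed

Quentin Singh reports to Petra Volkov, and Petra Volkov reports to Anika Ahmed. So Quentin Singh's skip-level manager is Anika Ahmed.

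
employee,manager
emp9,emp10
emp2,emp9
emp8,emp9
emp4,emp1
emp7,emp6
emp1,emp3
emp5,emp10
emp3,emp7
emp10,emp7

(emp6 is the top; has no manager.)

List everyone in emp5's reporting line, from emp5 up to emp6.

emp5 reports to emp10. emp10 reports to emp7. emp7 reports to emp6. emp6 is at the top.

emp5 -> emp10 -> emp7 -> emp6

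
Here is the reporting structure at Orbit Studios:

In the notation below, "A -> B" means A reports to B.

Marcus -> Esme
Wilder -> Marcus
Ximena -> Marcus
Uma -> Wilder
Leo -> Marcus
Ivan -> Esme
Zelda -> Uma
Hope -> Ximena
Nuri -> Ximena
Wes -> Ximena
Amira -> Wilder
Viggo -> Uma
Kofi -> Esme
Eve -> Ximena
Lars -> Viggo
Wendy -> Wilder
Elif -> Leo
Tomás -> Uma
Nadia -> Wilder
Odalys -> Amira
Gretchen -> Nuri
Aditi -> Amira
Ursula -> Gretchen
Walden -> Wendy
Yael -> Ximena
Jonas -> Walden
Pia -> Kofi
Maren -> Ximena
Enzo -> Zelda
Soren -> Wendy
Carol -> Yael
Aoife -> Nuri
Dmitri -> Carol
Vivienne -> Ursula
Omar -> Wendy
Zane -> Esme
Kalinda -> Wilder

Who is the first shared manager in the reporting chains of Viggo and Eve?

Viggo's chain of managers is Uma, Wilder, Marcus, Esme. Eve's chain of managers is Ximena, Marcus, Esme. The first manager that appears in both chains is Marcus.

Marcus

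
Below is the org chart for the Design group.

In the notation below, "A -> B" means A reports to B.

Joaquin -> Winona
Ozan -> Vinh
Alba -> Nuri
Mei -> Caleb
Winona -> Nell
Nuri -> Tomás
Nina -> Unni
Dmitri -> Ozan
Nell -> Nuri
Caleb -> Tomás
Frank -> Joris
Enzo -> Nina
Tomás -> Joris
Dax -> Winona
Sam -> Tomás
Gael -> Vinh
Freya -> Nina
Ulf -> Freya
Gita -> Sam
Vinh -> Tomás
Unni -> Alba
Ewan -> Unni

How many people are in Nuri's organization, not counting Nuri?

Nuri directly manages Nell, Alba. Under Nell: Winona, Joaquin, Dax (3). Under Alba: Unni, Nina, Freya, Ulf, Enzo, Ewan (6). So Nuri's organization is 2 direct reports plus everyone under them: 4 + 7 = 11.

11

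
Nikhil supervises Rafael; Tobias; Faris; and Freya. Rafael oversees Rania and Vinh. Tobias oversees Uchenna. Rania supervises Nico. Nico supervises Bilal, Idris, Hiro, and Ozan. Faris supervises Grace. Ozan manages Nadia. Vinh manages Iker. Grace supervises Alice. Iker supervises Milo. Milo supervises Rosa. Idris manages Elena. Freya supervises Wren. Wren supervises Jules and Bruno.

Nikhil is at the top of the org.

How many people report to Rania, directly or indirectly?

7

Rania directly manages Nico. Under Nico: Hiro, Idris, Elena, Bilal, Ozan, Nadia (6). That's 7 in total.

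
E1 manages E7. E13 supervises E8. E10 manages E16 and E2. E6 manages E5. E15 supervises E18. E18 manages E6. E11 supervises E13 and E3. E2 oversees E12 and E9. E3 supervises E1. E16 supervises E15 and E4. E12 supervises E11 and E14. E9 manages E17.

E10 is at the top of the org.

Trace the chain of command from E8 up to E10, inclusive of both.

E8 reports to E13. E13 reports to E11. E11 reports to E12. E12 reports to E2. E2 reports to E10. E10 is at the top.

E8 -> E13 -> E11 -> E12 -> E2 -> E10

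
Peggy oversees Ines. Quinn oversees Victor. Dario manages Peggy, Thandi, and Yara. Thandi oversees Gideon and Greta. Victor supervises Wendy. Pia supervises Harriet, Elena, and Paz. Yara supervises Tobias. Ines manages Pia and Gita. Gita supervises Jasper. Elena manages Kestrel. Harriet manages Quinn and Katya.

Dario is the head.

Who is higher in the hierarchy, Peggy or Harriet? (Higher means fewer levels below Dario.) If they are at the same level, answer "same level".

Peggy is 1 level below Dario; Harriet is 4. Peggy is higher.

Peggy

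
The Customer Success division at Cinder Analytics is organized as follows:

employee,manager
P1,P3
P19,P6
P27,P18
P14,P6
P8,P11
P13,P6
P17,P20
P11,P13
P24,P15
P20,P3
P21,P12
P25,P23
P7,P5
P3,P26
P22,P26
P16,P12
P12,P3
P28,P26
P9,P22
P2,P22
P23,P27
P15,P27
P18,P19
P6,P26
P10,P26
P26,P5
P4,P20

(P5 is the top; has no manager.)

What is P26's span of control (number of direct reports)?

P26 directly manages P3, P6, P28, P22, P10. That is 5 direct reports.

5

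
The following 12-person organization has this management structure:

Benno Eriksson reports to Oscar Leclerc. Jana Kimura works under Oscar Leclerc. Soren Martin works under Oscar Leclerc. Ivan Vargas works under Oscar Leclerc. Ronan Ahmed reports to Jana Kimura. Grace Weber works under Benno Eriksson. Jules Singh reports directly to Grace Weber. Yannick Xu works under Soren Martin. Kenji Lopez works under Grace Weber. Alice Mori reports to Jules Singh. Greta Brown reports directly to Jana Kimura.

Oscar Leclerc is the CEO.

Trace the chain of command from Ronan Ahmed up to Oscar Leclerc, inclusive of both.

Ronan Ahmed reports to Jana Kimura. Jana Kimura reports to Oscar Leclerc. Oscar Leclerc is at the top.

Ronan Ahmed -> Jana Kimura -> Oscar Leclerc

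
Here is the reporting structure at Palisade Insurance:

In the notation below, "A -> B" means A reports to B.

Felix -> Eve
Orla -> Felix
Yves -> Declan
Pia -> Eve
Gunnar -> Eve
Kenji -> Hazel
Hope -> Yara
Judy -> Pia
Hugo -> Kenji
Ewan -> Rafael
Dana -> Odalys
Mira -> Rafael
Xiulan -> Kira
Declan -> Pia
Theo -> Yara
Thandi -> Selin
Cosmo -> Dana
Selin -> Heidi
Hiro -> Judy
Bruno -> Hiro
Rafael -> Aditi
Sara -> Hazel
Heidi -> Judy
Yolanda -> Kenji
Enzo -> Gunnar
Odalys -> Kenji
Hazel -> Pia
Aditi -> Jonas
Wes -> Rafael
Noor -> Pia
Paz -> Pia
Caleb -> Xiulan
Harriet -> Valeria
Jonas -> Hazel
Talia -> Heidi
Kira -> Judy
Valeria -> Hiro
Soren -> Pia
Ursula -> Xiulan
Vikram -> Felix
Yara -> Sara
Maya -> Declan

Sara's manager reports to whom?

Pia

Sara reports to Hazel, and Hazel reports to Pia. So Sara's skip-level manager is Pia.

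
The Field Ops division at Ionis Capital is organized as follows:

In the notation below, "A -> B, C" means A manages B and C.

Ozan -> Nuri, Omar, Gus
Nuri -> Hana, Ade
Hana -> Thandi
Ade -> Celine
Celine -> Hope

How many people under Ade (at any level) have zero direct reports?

1

The only person in Ade's organization with no one reporting to them is Hope. That is 1.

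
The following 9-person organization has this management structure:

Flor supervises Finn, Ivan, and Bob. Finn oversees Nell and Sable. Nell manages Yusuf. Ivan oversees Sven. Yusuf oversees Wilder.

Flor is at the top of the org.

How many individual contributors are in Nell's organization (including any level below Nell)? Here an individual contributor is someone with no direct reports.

The only person in Nell's organization with no one reporting to them is Wilder. That is 1.

1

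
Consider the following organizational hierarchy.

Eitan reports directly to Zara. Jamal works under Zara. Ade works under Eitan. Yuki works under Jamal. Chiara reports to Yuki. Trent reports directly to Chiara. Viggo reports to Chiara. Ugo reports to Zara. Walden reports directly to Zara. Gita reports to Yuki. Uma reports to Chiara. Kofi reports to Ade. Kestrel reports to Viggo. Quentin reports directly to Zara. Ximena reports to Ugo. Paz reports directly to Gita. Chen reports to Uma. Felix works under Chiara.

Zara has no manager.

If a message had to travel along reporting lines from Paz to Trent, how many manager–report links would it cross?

Paz is 2 levels below Yuki, and Trent is 2 levels below Yuki (their lowest common manager). The shortest path runs up from Paz to Yuki and back down to Trent: 2 + 2 = 4 links.

4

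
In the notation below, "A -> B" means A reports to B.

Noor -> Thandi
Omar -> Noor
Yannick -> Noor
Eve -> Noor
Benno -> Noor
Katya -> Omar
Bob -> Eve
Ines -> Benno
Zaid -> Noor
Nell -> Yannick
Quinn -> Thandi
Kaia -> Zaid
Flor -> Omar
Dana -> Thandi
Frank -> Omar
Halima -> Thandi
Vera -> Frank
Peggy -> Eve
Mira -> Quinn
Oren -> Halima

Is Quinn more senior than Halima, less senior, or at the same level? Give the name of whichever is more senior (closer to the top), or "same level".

Both Quinn and Halima are 1 level below Thandi.

same level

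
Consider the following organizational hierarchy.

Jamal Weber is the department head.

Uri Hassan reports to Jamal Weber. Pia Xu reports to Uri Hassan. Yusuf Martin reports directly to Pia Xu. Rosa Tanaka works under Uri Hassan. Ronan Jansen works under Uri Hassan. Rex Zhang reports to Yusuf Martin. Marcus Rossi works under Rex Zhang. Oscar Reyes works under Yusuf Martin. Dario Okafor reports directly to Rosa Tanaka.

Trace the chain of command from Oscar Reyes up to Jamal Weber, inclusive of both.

Oscar Reyes -> Yusuf Martin -> Pia Xu -> Uri Hassan -> Jamal Weber

Oscar Reyes reports to Yusuf Martin. Yusuf Martin reports to Pia Xu. Pia Xu reports to Uri Hassan. Uri Hassan reports to Jamal Weber. Jamal Weber is at the top.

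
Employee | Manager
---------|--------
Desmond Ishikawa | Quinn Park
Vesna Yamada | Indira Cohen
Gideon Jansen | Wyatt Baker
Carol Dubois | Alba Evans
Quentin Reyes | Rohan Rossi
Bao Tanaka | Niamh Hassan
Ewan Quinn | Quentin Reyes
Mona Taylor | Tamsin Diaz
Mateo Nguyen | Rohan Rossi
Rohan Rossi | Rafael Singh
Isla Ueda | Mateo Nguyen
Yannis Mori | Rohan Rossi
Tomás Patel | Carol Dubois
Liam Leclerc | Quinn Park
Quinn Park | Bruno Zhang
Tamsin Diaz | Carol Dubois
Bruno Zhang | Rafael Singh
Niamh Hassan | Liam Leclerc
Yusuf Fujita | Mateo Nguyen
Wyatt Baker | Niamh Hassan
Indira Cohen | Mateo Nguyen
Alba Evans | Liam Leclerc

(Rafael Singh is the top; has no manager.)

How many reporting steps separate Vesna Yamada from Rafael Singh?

4

Chain from Vesna Yamada up to Rafael Singh: Vesna Yamada → Indira Cohen → Mateo Nguyen → Rohan Rossi → Rafael Singh. That is 4 steps up, so Vesna Yamada is 4 levels below Rafael Singh.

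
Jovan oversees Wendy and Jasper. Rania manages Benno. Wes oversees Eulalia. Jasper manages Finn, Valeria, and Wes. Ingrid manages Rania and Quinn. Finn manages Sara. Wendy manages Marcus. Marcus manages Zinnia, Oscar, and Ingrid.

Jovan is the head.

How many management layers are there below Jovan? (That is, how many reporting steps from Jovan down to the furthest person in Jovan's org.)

The longest chain under Jovan runs Jovan → Wendy → Marcus → Ingrid → Rania → Benno, which is 5 levels below Jovan.

5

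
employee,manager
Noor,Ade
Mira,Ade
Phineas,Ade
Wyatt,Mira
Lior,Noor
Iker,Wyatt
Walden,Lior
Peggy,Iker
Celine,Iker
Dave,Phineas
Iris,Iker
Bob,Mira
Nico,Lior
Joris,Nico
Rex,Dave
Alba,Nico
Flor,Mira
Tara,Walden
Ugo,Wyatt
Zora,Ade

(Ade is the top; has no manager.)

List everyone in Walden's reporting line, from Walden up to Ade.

Walden reports to Lior. Lior reports to Noor. Noor reports to Ade. Ade is at the top.

Walden -> Lior -> Noor -> Ade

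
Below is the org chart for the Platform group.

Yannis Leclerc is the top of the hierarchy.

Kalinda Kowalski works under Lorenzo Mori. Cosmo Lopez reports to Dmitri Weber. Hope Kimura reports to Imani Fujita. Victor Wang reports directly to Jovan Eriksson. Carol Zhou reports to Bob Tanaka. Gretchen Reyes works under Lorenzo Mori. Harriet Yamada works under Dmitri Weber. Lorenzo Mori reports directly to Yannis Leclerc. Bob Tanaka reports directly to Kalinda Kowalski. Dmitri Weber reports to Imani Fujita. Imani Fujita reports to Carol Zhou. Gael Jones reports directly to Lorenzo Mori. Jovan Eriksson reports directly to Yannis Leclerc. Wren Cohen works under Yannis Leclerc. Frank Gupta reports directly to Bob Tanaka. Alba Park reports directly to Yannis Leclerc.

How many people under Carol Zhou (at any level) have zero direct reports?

3

The people in Carol Zhou's organization with no one reporting to them are Hope Kimura, Harriet Yamada, Cosmo Lopez. That is 3.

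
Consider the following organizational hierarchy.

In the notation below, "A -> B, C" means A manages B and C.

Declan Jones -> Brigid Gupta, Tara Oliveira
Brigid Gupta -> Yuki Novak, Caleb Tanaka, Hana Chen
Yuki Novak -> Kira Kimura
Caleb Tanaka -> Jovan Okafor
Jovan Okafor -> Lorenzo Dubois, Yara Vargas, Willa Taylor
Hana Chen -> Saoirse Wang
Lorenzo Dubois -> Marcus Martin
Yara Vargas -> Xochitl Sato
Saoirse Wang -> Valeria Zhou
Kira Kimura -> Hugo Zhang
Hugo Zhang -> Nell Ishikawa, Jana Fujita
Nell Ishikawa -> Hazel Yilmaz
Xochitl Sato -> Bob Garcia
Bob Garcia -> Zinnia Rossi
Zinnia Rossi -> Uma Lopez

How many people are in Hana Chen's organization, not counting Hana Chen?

2

Hana Chen directly manages Saoirse Wang. Under Saoirse Wang: Valeria Zhou (1). That's 2 in total.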